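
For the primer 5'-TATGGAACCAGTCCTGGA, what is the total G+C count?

Scanning the sequence gives C=4, G=5, A=5, T=4.
G+C = 5 + 4 = 9

9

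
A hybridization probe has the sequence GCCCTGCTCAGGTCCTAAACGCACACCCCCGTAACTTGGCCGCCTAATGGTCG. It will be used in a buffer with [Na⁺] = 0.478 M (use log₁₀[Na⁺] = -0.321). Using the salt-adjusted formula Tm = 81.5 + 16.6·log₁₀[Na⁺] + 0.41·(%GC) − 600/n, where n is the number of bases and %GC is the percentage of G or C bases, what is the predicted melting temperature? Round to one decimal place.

Length n = 53. A=10, G=12, T=10, C=21
G+C = 33, so %GC = 33/53 × 100 = 62.264%
Salt term: 16.6 × (-0.321) = -5.329
GC term: 0.41 × 62.264 = 25.528; length term: −600/53 = −11.321
Tm = 81.5 + (-5.329) + 25.528 − 11.321 = 90.378 → 90.4°C

90.4°C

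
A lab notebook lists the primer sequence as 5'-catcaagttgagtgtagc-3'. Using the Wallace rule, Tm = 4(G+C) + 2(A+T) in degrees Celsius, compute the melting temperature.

Base counts: A=5, T=5, G=5, C=3
AT pairs contribute 10, GC pairs contribute 8.
Tm = 4·8 + 2·10 = 32 + 20 = 52°C

52°C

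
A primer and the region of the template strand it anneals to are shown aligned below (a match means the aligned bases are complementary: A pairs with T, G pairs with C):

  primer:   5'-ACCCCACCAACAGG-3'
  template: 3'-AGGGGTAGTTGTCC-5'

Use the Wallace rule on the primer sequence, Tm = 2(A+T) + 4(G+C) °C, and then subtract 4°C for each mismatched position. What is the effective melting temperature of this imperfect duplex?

38°C

Primer base counts: A=5, T=0, G=2, C=7 → A+T=5, G+C=9
Perfect-match Tm = 2(5) + 4(9) = 10 + 36 = 46°C
Mismatches (positions where the bases are not complementary): 2 (at positions 1, 7)
Effective Tm = 46 − 2×4 = 46 − 8 = 38°C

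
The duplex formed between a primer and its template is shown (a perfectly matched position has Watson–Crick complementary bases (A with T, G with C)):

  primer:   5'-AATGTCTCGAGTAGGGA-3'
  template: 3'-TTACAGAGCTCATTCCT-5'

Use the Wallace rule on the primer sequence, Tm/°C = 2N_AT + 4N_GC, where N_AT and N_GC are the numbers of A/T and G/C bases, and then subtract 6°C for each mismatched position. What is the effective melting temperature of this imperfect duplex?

44°C

Primer base counts: A=5, T=4, G=6, C=2 → A+T=9, G+C=8
Perfect-match Tm = 2(9) + 4(8) = 18 + 32 = 50°C
Mismatches (positions where the bases are not complementary): 1 (at position 14)
Effective Tm = 50 − 1×6 = 50 − 6 = 44°C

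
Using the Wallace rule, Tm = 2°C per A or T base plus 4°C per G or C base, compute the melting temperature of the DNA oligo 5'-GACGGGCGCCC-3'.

42°C

C=5, T=0, A=1, G=5
So N_AT = 1 and N_GC = 10.
Tm = 4·10 + 2·1 = 40 + 2 = 42°C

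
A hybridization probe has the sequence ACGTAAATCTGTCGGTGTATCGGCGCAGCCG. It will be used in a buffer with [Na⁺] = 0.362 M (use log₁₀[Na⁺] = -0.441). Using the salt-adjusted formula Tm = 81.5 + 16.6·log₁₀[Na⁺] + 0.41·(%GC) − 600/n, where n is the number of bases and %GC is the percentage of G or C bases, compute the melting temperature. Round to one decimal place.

78.6°C

Length n = 31. Scanning the sequence gives G=10, A=6, C=8, T=7.
G+C = 18, so %GC = 18/31 × 100 = 58.065%
Salt term: 16.6 × (-0.441) = -7.321
GC term: 0.41 × 58.065 = 23.807; length term: −600/31 = −19.355
Tm = 81.5 + (-7.321) + 23.807 − 19.355 = 78.631 → 78.6°C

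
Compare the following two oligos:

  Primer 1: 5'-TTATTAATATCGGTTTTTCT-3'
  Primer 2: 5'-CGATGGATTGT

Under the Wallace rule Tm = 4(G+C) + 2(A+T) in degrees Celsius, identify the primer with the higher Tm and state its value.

Primer 1: A+T=16, G+C=4 → Tm = 2(16)+4(4) = 48°C
Primer 2: A+T=6, G+C=5 → Tm = 2(6)+4(5) = 32°C
48°C vs 32°C → primer 1 is higher.

Primer 1, 48°C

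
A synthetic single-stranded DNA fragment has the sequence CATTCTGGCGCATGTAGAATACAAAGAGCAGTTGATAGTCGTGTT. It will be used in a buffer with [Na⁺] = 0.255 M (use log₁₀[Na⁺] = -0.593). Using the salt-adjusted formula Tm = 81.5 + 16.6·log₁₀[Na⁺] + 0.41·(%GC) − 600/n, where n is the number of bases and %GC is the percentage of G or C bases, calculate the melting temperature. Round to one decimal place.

Length n = 45. T=13, C=7, G=12, A=13
G+C = 19, so %GC = 19/45 × 100 = 42.222%
Salt term: 16.6 × (-0.593) = -9.844
GC term: 0.41 × 42.222 = 17.311; length term: −600/45 = −13.333
Tm = 81.5 + (-9.844) + 17.311 − 13.333 = 75.634 → 75.6°C

75.6°C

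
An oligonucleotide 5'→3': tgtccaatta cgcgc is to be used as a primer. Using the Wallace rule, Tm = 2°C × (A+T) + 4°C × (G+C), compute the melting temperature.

Scanning the sequence gives C=5, A=3, G=3, T=4.
So N_AT = 7 and N_GC = 8.
Tm = 2(7) + 4(8) = 14 + 32 = 46°C

46°C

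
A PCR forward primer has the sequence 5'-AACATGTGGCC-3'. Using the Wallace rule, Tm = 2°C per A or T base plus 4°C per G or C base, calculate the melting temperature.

34°C

Scanning the sequence gives T=2, A=3, C=3, G=3.
So N_AT = 5 and N_GC = 6.
Tm = 2(5) + 4(6) = 10 + 24 = 34°C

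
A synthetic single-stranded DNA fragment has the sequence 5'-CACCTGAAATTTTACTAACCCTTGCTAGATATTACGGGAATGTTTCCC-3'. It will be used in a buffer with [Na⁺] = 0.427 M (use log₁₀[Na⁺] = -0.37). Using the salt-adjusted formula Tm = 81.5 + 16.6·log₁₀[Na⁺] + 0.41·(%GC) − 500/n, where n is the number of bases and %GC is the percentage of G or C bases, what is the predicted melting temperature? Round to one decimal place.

81.2°C

Length n = 48. Counting bases: C=12, A=13, G=7, T=16
G+C = 19, so %GC = 19/48 × 100 = 39.583%
Salt term: 16.6 × (-0.37) = -6.142
GC term: 0.41 × 39.583 = 16.229; length term: −500/48 = −10.417
Tm = 81.5 + (-6.142) + 16.229 − 10.417 = 81.17 → 81.2°C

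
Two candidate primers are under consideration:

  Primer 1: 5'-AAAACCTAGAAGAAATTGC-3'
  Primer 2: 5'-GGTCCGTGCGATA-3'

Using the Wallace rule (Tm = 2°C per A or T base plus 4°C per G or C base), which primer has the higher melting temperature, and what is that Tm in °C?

Primer 1, 50°C

Primer 1: A+T=13, G+C=6 → Tm = 2(13)+4(6) = 50°C
Primer 2: A+T=5, G+C=8 → Tm = 2(5)+4(8) = 42°C
50°C vs 42°C → primer 1 is higher.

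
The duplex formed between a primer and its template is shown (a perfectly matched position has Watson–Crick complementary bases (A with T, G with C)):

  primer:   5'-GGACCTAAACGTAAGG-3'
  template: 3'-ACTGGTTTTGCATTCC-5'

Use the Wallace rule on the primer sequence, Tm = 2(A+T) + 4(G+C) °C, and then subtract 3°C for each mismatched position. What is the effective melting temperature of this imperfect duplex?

Primer base counts: A=6, T=2, G=5, C=3 → A+T=8, G+C=8
Perfect-match Tm = 2(8) + 4(8) = 16 + 32 = 48°C
Mismatches (positions where the bases are not complementary): 2 (at positions 1, 6)
Effective Tm = 48 − 2×3 = 48 − 6 = 42°C

42°C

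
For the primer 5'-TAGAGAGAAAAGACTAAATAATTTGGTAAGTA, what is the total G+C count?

Base counts: C=1, T=8, A=16, G=7
Total G or C: 7 + 1 = 8

8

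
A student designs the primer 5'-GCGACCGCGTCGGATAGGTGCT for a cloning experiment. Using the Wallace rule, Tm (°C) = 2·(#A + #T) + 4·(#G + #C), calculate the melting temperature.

74°C

Scanning the sequence gives T=4, G=9, C=6, A=3.
A+T = 7, G+C = 15
Tm = 2(7) + 4(15) = 14 + 60 = 74°C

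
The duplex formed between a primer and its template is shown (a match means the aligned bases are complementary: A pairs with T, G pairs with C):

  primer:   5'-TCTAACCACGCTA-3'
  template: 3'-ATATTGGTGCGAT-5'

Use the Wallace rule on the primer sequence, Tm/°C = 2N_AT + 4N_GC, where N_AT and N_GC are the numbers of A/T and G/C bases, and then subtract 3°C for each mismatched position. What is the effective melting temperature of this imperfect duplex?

Primer base counts: A=4, T=3, G=1, C=5 → A+T=7, G+C=6
Perfect-match Tm = 2(7) + 4(6) = 14 + 24 = 38°C
Mismatches (positions where the bases are not complementary): 1 (at position 2)
Effective Tm = 38 − 1×3 = 38 − 3 = 35°C

35°C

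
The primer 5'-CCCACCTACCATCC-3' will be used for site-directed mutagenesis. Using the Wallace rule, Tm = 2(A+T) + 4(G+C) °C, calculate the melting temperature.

Counting bases: T=2, C=9, A=3, G=0
So N_AT = 5 and N_GC = 9.
Tm = 4·9 + 2·5 = 36 + 10 = 46°C

46°C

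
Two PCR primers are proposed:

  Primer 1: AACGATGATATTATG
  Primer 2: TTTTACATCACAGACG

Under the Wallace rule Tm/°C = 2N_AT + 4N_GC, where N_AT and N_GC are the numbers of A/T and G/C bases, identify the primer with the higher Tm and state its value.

Primer 1: A+T=11, G+C=4 → Tm = 2(11)+4(4) = 38°C
Primer 2: A+T=10, G+C=6 → Tm = 2(10)+4(6) = 44°C
38°C vs 44°C → primer 2 is higher.

Primer 2, 44°C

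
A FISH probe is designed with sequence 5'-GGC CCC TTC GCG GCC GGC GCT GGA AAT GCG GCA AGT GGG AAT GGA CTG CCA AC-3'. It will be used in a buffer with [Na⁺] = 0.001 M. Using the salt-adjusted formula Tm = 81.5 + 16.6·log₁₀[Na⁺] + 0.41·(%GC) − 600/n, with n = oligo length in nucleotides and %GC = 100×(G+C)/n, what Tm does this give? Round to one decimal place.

48.2°C

Length n = 53. Base counts: G=20, C=16, T=7, A=10
G+C = 36, so %GC = 36/53 × 100 = 67.925%
Salt term: 16.6 × (-3) = -49.8
GC term: 0.41 × 67.925 = 27.849; length term: −600/53 = −11.321
Tm = 81.5 + (-49.8) + 27.849 − 11.321 = 48.228 → 48.2°C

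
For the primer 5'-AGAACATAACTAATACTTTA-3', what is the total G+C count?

4

Scanning the sequence gives T=6, G=1, A=10, C=3.
Total G or C: 1 + 3 = 4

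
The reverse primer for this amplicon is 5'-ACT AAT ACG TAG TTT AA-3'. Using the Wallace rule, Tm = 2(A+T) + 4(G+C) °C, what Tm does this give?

Counting bases: C=2, G=2, T=6, A=7
A+T = 13, G+C = 4
Tm = 2(13) + 4(4) = 26 + 16 = 42°C

42°C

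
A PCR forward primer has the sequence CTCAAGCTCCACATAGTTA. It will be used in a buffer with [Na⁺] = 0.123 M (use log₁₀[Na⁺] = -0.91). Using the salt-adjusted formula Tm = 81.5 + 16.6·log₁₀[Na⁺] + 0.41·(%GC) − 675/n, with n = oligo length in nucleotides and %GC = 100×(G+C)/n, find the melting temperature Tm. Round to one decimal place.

48.1°C

Length n = 19. T=5, C=6, G=2, A=6
G+C = 8, so %GC = 8/19 × 100 = 42.105%
Salt term: 16.6 × (-0.91) = -15.106
GC term: 0.41 × 42.105 = 17.263; length term: −675/19 = −35.526
Tm = 81.5 + (-15.106) + 17.263 − 35.526 = 48.131 → 48.1°C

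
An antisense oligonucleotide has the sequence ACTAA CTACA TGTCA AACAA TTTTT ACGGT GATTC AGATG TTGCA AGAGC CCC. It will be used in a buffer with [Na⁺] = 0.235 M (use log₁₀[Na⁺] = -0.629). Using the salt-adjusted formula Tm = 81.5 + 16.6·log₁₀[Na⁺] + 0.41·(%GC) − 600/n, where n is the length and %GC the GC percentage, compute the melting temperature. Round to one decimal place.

Length n = 53. Base counts: C=12, A=17, G=9, T=15
G+C = 21, so %GC = 21/53 × 100 = 39.623%
Salt term: 16.6 × (-0.629) = -10.441
GC term: 0.41 × 39.623 = 16.245; length term: −600/53 = −11.321
Tm = 81.5 + (-10.441) + 16.245 − 11.321 = 75.983 → 76.0°C

76.0°C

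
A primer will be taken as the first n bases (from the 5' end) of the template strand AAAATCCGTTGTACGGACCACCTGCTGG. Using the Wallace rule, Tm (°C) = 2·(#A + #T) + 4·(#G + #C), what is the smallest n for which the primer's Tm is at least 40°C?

First 14 bases: AAAATCCGTTGTAC → Tm = 38°C (< 40°C)
First 15 bases: AAAATCCGTTGTACG → Tm = 42°C (≥ 40°C)
Since every base adds ≥2°C, Tm only increases with n, so the threshold is first crossed at n = 15.

n = 15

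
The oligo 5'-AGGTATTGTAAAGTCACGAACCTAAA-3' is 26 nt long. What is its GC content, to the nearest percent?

35%

C=4, A=11, G=5, T=6
G+C = 5 + 4 = 9 out of 26 bases
%GC = 9/26 × 100 = 34.62% ≈ 35%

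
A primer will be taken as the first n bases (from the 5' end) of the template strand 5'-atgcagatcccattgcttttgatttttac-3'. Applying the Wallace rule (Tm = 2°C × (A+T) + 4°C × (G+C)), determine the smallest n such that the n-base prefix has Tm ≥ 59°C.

First 20 bases: ATGCAGATCCCATTGCTTTT → Tm = 56°C (< 59°C)
First 21 bases: ATGCAGATCCCATTGCTTTTG → Tm = 60°C (≥ 59°C)
Since every base adds ≥2°C, Tm only increases with n, so the threshold is first crossed at n = 21.

n = 21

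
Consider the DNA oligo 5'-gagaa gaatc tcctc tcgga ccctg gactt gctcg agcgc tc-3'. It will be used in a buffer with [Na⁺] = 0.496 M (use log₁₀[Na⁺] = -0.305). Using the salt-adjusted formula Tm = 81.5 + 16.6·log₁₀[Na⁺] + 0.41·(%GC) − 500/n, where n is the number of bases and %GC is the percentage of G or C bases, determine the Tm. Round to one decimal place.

88.9°C

Length n = 42. Base counts: C=14, A=8, T=9, G=11
G+C = 25, so %GC = 25/42 × 100 = 59.524%
Salt term: 16.6 × (-0.305) = -5.063
GC term: 0.41 × 59.524 = 24.405; length term: −500/42 = −11.905
Tm = 81.5 + (-5.063) + 24.405 − 11.905 = 88.937 → 88.9°C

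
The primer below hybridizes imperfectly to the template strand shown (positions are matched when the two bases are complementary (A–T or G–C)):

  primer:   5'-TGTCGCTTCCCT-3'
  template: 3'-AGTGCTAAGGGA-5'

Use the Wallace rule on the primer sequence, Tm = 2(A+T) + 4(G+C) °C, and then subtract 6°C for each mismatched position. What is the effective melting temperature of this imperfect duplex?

20°C

Primer base counts: A=0, T=5, G=2, C=5 → A+T=5, G+C=7
Perfect-match Tm = 2(5) + 4(7) = 10 + 28 = 38°C
Mismatches (positions where the bases are not complementary): 3 (at positions 2, 3, 6)
Effective Tm = 38 − 3×6 = 38 − 18 = 20°C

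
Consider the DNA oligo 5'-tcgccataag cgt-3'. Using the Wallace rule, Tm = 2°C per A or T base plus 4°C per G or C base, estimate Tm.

Scanning the sequence gives C=4, G=3, T=3, A=3.
A+T = 6, G+C = 7
Tm = 2(6) + 4(7) = 12 + 28 = 40°C

40°C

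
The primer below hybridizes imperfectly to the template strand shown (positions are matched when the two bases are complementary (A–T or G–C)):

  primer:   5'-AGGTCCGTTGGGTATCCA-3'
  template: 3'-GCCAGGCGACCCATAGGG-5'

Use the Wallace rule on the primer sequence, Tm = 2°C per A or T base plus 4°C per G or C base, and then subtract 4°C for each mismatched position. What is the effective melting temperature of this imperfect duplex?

44°C

Primer base counts: A=3, T=5, G=6, C=4 → A+T=8, G+C=10
Perfect-match Tm = 2(8) + 4(10) = 16 + 40 = 56°C
Mismatches (positions where the bases are not complementary): 3 (at positions 1, 8, 18)
Effective Tm = 56 − 3×4 = 56 − 12 = 44°C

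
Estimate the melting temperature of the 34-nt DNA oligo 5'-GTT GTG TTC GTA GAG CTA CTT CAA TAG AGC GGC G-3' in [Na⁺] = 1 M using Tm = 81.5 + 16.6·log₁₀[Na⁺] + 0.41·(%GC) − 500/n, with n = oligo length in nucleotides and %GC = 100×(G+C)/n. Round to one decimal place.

87.3°C

Length n = 34. Base counts: C=6, T=10, G=11, A=7
G+C = 17, so %GC = 17/34 × 100 = 50%
Salt term: 16.6 × (0) = 0
GC term: 0.41 × 50 = 20.5; length term: −500/34 = −14.706
Tm = 81.5 + (0) + 20.5 − 14.706 = 87.294 → 87.3°C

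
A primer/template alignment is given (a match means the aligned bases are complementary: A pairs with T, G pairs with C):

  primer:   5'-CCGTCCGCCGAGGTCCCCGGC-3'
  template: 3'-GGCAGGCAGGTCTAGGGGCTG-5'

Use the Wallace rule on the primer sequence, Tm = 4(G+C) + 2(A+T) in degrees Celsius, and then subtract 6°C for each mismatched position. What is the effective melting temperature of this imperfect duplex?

54°C

Primer base counts: A=1, T=2, G=7, C=11 → A+T=3, G+C=18
Perfect-match Tm = 2(3) + 4(18) = 6 + 72 = 78°C
Mismatches (positions where the bases are not complementary): 4 (at positions 8, 10, 13, 20)
Effective Tm = 78 − 4×6 = 78 − 24 = 54°C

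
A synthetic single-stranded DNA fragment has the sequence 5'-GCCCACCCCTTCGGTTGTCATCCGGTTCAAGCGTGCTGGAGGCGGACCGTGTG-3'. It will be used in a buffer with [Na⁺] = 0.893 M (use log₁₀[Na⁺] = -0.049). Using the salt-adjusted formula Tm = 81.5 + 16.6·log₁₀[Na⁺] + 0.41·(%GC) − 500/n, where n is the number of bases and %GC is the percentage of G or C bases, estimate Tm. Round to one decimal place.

Length n = 53. G=18, A=6, T=12, C=17
G+C = 35, so %GC = 35/53 × 100 = 66.038%
Salt term: 16.6 × (-0.049) = -0.813
GC term: 0.41 × 66.038 = 27.076; length term: −500/53 = −9.434
Tm = 81.5 + (-0.813) + 27.076 − 9.434 = 98.329 → 98.3°C

98.3°C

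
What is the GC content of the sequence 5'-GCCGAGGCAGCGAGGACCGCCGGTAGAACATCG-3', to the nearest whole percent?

70%

Base counts: C=10, A=8, G=13, T=2
G+C = 13 + 10 = 23 out of 33 bases
%GC = 23/33 × 100 = 69.7% ≈ 70%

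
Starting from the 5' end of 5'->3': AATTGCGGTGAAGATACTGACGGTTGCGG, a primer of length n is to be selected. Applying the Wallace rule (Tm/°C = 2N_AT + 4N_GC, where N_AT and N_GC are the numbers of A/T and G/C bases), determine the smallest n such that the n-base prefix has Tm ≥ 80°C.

First 26 bases: AATTGCGGTGAAGATACTGACGGTTG → Tm = 76°C (< 80°C)
First 27 bases: AATTGCGGTGAAGATACTGACGGTTGC → Tm = 80°C (≥ 80°C)
Since every base adds ≥2°C, Tm only increases with n, so the threshold is first crossed at n = 27.

n = 27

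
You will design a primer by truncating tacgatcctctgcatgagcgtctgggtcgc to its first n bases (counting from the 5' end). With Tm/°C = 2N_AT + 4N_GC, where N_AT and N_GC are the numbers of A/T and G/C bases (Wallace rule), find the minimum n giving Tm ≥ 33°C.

n = 12

First 11 bases: TACGATCCTCT → Tm = 32°C (< 33°C)
First 12 bases: TACGATCCTCTG → Tm = 36°C (≥ 33°C)
Since every base adds ≥2°C, Tm only increases with n, so the threshold is first crossed at n = 12.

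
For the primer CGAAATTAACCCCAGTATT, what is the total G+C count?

7

G=2, C=5, A=7, T=5
G+C = 2 + 5 = 7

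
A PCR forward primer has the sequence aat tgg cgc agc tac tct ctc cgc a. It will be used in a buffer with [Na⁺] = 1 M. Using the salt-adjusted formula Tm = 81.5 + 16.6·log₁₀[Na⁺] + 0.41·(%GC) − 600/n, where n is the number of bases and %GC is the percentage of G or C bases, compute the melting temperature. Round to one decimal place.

Length n = 25. T=6, A=5, G=5, C=9
G+C = 14, so %GC = 14/25 × 100 = 56%
Salt term: 16.6 × (0) = 0
GC term: 0.41 × 56 = 22.96; length term: −600/25 = −24
Tm = 81.5 + (0) + 22.96 − 24 = 80.46 → 80.5°C

80.5°C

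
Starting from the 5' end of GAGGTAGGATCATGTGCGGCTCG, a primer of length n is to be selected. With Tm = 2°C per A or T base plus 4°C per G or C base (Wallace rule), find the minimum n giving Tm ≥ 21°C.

First 6 bases: GAGGTA → Tm = 18°C (< 21°C)
First 7 bases: GAGGTAG → Tm = 22°C (≥ 21°C)
Each additional base adds 2°C (A/T) or 4°C (G/C), so Tm is non-decreasing in n; n = 7 is the first length to reach 21°C.

n = 7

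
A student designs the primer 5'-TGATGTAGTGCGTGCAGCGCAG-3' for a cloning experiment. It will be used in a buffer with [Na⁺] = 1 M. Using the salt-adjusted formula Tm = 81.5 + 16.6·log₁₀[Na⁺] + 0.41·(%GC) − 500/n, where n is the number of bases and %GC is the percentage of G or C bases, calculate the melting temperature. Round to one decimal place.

Length n = 22. Counting bases: C=4, A=4, T=5, G=9
G+C = 13, so %GC = 13/22 × 100 = 59.091%
Salt term: 16.6 × (0) = 0
GC term: 0.41 × 59.091 = 24.227; length term: −500/22 = −22.727
Tm = 81.5 + (0) + 24.227 − 22.727 = 83 → 83.0°C

83.0°C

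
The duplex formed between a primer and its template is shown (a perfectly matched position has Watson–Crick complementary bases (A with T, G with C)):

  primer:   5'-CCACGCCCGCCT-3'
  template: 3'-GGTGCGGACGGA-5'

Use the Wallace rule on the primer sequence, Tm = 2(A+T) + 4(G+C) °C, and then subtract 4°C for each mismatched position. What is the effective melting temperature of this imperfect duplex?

Primer base counts: A=1, T=1, G=2, C=8 → A+T=2, G+C=10
Perfect-match Tm = 2(2) + 4(10) = 4 + 40 = 44°C
Mismatches (positions where the bases are not complementary): 1 (at position 8)
Effective Tm = 44 − 1×4 = 44 − 4 = 40°C

40°C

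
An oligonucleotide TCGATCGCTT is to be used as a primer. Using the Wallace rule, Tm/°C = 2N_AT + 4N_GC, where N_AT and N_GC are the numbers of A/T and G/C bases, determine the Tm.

Counting bases: G=2, T=4, C=3, A=1
AT pairs contribute 5, GC pairs contribute 5.
Tm = 2×5 + 4×5 = 30°C

30°C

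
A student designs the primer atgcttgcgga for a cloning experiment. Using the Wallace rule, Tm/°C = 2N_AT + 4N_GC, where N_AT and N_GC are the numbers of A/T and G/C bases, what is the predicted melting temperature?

Base counts: G=4, T=3, C=2, A=2
A+T = 5, G+C = 6
Tm = 2(5) + 4(6) = 10 + 24 = 34°C

34°C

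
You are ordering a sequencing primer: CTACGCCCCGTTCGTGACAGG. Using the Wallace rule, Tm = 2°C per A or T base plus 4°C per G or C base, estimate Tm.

Base counts: C=8, T=4, A=3, G=6
A+T = 7, G+C = 14
Tm = 2(7) + 4(14) = 14 + 56 = 70°C

70°C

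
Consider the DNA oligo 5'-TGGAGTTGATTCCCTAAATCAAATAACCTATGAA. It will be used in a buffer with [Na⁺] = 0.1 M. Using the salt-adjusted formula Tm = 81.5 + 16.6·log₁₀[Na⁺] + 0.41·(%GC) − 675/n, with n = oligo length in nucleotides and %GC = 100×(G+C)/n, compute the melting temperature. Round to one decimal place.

58.3°C

Length n = 34. Counting bases: G=5, T=10, A=13, C=6
G+C = 11, so %GC = 11/34 × 100 = 32.353%
Salt term: 16.6 × (-1) = -16.6
GC term: 0.41 × 32.353 = 13.265; length term: −675/34 = −19.853
Tm = 81.5 + (-16.6) + 13.265 − 19.853 = 58.312 → 58.3°C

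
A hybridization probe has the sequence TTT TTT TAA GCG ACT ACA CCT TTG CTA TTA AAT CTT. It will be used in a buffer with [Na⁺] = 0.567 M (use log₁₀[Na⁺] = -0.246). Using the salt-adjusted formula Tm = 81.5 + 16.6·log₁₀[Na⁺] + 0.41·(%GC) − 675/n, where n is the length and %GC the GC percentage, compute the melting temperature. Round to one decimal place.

Length n = 36. T=17, A=9, G=3, C=7
G+C = 10, so %GC = 10/36 × 100 = 27.778%
Salt term: 16.6 × (-0.246) = -4.084
GC term: 0.41 × 27.778 = 11.389; length term: −675/36 = −18.75
Tm = 81.5 + (-4.084) + 11.389 − 18.75 = 70.055 → 70.1°C

70.1°C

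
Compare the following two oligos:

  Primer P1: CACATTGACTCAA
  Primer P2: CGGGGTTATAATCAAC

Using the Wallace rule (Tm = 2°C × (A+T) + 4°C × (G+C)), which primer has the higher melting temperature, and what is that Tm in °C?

Primer P1: A+T=8, G+C=5 → Tm = 2(8)+4(5) = 36°C
Primer P2: A+T=9, G+C=7 → Tm = 2(9)+4(7) = 46°C
36°C vs 46°C → primer P2 is higher.

Primer P2, 46°C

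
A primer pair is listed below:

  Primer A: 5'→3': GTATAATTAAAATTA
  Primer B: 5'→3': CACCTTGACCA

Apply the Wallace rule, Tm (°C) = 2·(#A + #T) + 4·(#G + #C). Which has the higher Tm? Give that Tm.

Primer B, 34°C

Primer A: A+T=14, G+C=1 → Tm = 2(14)+4(1) = 32°C
Primer B: A+T=5, G+C=6 → Tm = 2(5)+4(6) = 34°C
32°C vs 34°C → primer B is higher.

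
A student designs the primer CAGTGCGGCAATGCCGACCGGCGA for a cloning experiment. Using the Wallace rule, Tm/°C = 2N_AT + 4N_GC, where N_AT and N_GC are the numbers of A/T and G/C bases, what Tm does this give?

82°C

Counting bases: T=2, C=8, G=9, A=5
AT pairs contribute 7, GC pairs contribute 17.
Tm = 4·17 + 2·7 = 68 + 14 = 82°C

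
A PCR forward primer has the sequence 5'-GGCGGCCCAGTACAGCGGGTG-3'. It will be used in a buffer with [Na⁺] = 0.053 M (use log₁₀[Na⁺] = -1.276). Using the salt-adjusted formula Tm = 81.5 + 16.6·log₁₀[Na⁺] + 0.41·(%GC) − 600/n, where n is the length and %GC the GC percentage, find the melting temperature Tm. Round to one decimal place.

Length n = 21. Counting bases: G=10, T=2, A=3, C=6
G+C = 16, so %GC = 16/21 × 100 = 76.19%
Salt term: 16.6 × (-1.276) = -21.182
GC term: 0.41 × 76.19 = 31.238; length term: −600/21 = −28.571
Tm = 81.5 + (-21.182) + 31.238 − 28.571 = 62.985 → 63.0°C

63.0°C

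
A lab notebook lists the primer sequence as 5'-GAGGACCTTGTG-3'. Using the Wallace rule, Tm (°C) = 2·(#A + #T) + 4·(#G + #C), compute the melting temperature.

38°C

Base counts: C=2, A=2, T=3, G=5
A+T = 5, G+C = 7
Tm = 2×5 + 4×7 = 38°C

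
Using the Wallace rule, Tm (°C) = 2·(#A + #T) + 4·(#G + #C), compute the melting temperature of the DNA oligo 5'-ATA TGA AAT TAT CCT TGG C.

Scanning the sequence gives C=3, G=3, A=6, T=7.
So N_AT = 13 and N_GC = 6.
Tm = 2(13) + 4(6) = 26 + 24 = 50°C

50°C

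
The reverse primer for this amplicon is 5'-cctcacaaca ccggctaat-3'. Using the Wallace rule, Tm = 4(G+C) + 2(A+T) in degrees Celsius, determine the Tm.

Counting bases: C=8, A=6, G=2, T=3
A+T = 9, G+C = 10
Tm = 2(9) + 4(10) = 18 + 40 = 58°C

58°C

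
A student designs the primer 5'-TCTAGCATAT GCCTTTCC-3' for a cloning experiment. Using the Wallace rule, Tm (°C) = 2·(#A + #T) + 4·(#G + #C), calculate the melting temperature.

52°C

Counting bases: T=7, C=6, A=3, G=2
AT pairs contribute 10, GC pairs contribute 8.
Tm = 2×10 + 4×8 = 52°C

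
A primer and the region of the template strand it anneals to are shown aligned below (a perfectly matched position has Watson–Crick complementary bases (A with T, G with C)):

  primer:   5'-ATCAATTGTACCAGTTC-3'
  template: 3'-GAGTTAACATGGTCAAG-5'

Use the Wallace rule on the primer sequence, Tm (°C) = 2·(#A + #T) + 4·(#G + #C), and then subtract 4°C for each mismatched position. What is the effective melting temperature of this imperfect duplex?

42°C

Primer base counts: A=5, T=6, G=2, C=4 → A+T=11, G+C=6
Perfect-match Tm = 2(11) + 4(6) = 22 + 24 = 46°C
Mismatches (positions where the bases are not complementary): 1 (at position 1)
Effective Tm = 46 − 1×4 = 46 − 4 = 42°C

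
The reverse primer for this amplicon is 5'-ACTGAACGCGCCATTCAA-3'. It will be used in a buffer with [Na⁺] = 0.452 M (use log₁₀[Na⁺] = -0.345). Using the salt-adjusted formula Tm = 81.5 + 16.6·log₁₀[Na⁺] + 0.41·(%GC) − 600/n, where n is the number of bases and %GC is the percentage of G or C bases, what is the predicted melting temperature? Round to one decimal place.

62.9°C

Length n = 18. Base counts: T=3, A=6, C=6, G=3
G+C = 9, so %GC = 9/18 × 100 = 50%
Salt term: 16.6 × (-0.345) = -5.727
GC term: 0.41 × 50 = 20.5; length term: −600/18 = −33.333
Tm = 81.5 + (-5.727) + 20.5 − 33.333 = 62.94 → 62.9°C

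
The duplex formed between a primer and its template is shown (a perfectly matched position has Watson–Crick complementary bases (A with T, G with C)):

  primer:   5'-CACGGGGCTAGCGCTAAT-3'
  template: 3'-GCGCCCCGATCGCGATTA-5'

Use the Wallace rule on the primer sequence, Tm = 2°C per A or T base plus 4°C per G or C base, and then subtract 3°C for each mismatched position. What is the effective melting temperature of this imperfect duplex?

55°C

Primer base counts: A=4, T=3, G=6, C=5 → A+T=7, G+C=11
Perfect-match Tm = 2(7) + 4(11) = 14 + 44 = 58°C
Mismatches (positions where the bases are not complementary): 1 (at position 2)
Effective Tm = 58 − 1×3 = 58 − 3 = 55°C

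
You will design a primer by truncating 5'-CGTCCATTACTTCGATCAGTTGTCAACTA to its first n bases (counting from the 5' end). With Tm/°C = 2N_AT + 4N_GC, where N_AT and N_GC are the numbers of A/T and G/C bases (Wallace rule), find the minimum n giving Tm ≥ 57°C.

First 19 bases: CGTCCATTACTTCGATCAG → Tm = 56°C (< 57°C)
First 20 bases: CGTCCATTACTTCGATCAGT → Tm = 58°C (≥ 57°C)
Since every base adds ≥2°C, Tm only increases with n, so the threshold is first crossed at n = 20.

n = 20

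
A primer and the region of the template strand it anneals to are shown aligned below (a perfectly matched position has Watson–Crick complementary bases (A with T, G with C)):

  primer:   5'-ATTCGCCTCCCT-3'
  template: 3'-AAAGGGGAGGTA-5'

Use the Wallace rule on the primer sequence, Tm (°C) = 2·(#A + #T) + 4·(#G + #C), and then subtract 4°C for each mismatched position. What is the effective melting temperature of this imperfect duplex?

Primer base counts: A=1, T=4, G=1, C=6 → A+T=5, G+C=7
Perfect-match Tm = 2(5) + 4(7) = 10 + 28 = 38°C
Mismatches (positions where the bases are not complementary): 3 (at positions 1, 5, 11)
Effective Tm = 38 − 3×4 = 38 − 12 = 26°C

26°C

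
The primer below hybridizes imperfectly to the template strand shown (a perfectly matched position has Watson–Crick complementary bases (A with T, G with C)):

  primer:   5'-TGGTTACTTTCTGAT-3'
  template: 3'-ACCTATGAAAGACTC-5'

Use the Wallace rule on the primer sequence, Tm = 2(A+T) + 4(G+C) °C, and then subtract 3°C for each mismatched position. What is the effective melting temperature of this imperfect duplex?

Primer base counts: A=2, T=8, G=3, C=2 → A+T=10, G+C=5
Perfect-match Tm = 2(10) + 4(5) = 20 + 20 = 40°C
Mismatches (positions where the bases are not complementary): 2 (at positions 4, 15)
Effective Tm = 40 − 2×3 = 40 − 6 = 34°C

34°C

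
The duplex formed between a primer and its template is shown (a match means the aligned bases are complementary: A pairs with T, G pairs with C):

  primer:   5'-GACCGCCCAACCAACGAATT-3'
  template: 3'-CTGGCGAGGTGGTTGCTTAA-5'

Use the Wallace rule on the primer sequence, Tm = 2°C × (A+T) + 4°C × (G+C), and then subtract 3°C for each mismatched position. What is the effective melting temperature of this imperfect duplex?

Primer base counts: A=7, T=2, G=3, C=8 → A+T=9, G+C=11
Perfect-match Tm = 2(9) + 4(11) = 18 + 44 = 62°C
Mismatches (positions where the bases are not complementary): 2 (at positions 7, 9)
Effective Tm = 62 − 2×3 = 62 − 6 = 56°C

56°C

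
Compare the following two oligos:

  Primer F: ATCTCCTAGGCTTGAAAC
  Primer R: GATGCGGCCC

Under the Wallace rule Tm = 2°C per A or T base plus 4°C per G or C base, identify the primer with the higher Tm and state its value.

Primer F, 52°C

Primer F: A+T=10, G+C=8 → Tm = 2(10)+4(8) = 52°C
Primer R: A+T=2, G+C=8 → Tm = 2(2)+4(8) = 36°C
52°C vs 36°C → primer F is higher.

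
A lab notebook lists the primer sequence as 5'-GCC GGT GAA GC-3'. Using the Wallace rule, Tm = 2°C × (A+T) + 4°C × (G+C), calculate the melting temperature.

38°C

Base counts: A=2, T=1, C=3, G=5
So N_AT = 3 and N_GC = 8.
Tm = 2(3) + 4(8) = 6 + 32 = 38°C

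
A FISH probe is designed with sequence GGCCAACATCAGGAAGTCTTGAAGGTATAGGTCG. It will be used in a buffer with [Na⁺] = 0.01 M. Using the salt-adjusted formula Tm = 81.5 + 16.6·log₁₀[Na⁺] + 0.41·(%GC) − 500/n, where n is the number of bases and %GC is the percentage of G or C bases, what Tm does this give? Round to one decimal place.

Length n = 34. Scanning the sequence gives C=6, T=7, A=10, G=11.
G+C = 17, so %GC = 17/34 × 100 = 50%
Salt term: 16.6 × (-2) = -33.2
GC term: 0.41 × 50 = 20.5; length term: −500/34 = −14.706
Tm = 81.5 + (-33.2) + 20.5 − 14.706 = 54.094 → 54.1°C

54.1°C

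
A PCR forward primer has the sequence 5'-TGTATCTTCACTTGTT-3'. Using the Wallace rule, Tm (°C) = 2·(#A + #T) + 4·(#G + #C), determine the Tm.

42°C

Base counts: T=9, G=2, C=3, A=2
A+T = 11, G+C = 5
Tm = 2×11 + 4×5 = 42°C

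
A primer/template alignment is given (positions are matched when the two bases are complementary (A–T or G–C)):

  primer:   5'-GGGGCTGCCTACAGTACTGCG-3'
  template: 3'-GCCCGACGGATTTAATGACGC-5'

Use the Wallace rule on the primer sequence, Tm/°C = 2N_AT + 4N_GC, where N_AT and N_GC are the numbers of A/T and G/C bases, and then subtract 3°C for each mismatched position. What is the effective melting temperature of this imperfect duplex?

Primer base counts: A=3, T=4, G=8, C=6 → A+T=7, G+C=14
Perfect-match Tm = 2(7) + 4(14) = 14 + 56 = 70°C
Mismatches (positions where the bases are not complementary): 3 (at positions 1, 12, 14)
Effective Tm = 70 − 3×3 = 70 − 9 = 61°C

61°C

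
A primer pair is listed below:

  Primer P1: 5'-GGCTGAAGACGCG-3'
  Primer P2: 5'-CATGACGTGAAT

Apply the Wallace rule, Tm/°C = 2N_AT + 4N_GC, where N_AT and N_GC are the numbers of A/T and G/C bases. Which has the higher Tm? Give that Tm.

Primer P1, 44°C

Primer P1: A+T=4, G+C=9 → Tm = 2(4)+4(9) = 44°C
Primer P2: A+T=7, G+C=5 → Tm = 2(7)+4(5) = 34°C
44°C vs 34°C → primer P1 is higher.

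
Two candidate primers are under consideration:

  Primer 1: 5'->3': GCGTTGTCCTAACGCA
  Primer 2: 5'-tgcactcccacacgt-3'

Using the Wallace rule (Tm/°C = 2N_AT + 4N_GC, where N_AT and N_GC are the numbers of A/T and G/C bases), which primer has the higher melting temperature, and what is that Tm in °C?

Primer 1, 50°C

Primer 1: A+T=7, G+C=9 → Tm = 2(7)+4(9) = 50°C
Primer 2: A+T=6, G+C=9 → Tm = 2(6)+4(9) = 48°C
50°C vs 48°C → primer 1 is higher.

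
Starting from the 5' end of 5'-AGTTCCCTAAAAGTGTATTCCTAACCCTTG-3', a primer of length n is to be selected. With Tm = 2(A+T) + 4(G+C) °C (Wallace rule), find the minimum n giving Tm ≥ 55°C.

First 20 bases: AGTTCCCTAAAAGTGTATTC → Tm = 54°C (< 55°C)
First 21 bases: AGTTCCCTAAAAGTGTATTCC → Tm = 58°C (≥ 55°C)
Since every base adds ≥2°C, Tm only increases with n, so the threshold is first crossed at n = 21.

n = 21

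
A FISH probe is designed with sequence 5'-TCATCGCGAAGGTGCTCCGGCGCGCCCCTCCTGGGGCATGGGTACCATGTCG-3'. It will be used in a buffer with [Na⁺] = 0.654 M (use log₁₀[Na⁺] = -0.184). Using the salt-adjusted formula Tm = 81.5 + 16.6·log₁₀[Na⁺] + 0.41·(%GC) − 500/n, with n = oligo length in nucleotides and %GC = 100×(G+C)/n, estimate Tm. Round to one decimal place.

Length n = 52. Base counts: C=18, A=6, T=10, G=18
G+C = 36, so %GC = 36/52 × 100 = 69.231%
Salt term: 16.6 × (-0.184) = -3.054
GC term: 0.41 × 69.231 = 28.385; length term: −500/52 = −9.615
Tm = 81.5 + (-3.054) + 28.385 − 9.615 = 97.216 → 97.2°C

97.2°C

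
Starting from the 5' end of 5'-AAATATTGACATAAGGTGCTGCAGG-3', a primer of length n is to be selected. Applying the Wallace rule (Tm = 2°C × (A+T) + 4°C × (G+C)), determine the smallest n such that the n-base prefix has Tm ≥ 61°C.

n = 23

First 22 bases: AAATATTGACATAAGGTGCTGC → Tm = 60°C (< 61°C)
First 23 bases: AAATATTGACATAAGGTGCTGCA → Tm = 62°C (≥ 61°C)
Each additional base adds 2°C (A/T) or 4°C (G/C), so Tm is non-decreasing in n; n = 23 is the first length to reach 61°C.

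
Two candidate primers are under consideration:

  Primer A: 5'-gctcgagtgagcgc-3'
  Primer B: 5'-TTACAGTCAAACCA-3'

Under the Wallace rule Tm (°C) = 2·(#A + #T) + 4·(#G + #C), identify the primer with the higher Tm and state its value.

Primer A: A+T=4, G+C=10 → Tm = 2(4)+4(10) = 48°C
Primer B: A+T=9, G+C=5 → Tm = 2(9)+4(5) = 38°C
48°C vs 38°C → primer A is higher.

Primer A, 48°C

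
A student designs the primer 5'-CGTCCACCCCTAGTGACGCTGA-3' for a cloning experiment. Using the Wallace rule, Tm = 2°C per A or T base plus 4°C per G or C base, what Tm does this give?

Base counts: G=5, C=9, T=4, A=4
AT pairs contribute 8, GC pairs contribute 14.
Tm = 4·14 + 2·8 = 56 + 16 = 72°C

72°C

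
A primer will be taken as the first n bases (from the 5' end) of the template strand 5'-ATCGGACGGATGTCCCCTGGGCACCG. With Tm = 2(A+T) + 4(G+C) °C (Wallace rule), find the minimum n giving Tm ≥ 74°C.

First 21 bases: ATCGGACGGATGTCCCCTGGG → Tm = 70°C (< 74°C)
First 22 bases: ATCGGACGGATGTCCCCTGGGC → Tm = 74°C (≥ 74°C)
Each additional base adds 2°C (A/T) or 4°C (G/C), so Tm is non-decreasing in n; n = 22 is the first length to reach 74°C.

n = 22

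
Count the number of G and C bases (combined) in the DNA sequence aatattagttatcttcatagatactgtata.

Counting bases: C=3, A=11, T=13, G=3
Total G or C: 3 + 3 = 6

6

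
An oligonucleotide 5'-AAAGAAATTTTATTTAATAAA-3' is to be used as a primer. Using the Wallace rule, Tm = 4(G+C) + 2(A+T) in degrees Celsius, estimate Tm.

44°C

Scanning the sequence gives A=12, T=8, G=1, C=0.
A+T = 20, G+C = 1
Tm = 4·1 + 2·20 = 4 + 40 = 44°C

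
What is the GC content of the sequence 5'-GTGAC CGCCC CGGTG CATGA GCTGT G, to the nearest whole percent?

A=3, G=10, T=5, C=8
G+C = 10 + 8 = 18 out of 26 bases
%GC = 18/26 × 100 = 69.23% ≈ 69%

69%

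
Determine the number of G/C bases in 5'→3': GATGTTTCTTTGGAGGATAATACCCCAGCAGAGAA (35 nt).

15

Counting bases: A=11, T=9, C=6, G=9
Total G or C: 9 + 6 = 15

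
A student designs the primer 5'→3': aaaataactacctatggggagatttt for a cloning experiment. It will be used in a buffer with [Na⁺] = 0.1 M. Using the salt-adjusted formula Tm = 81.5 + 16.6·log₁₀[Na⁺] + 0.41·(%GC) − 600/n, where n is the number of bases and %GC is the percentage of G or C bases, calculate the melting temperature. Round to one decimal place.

54.4°C

Length n = 26. Counting bases: C=3, A=10, T=8, G=5
G+C = 8, so %GC = 8/26 × 100 = 30.769%
Salt term: 16.6 × (-1) = -16.6
GC term: 0.41 × 30.769 = 12.615; length term: −600/26 = −23.077
Tm = 81.5 + (-16.6) + 12.615 − 23.077 = 54.438 → 54.4°C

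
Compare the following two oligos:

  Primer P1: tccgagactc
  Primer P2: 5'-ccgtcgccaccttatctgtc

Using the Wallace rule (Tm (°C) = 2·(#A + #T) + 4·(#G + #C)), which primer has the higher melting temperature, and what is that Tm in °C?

Primer P1: A+T=4, G+C=6 → Tm = 2(4)+4(6) = 32°C
Primer P2: A+T=8, G+C=12 → Tm = 2(8)+4(12) = 64°C
32°C vs 64°C → primer P2 is higher.

Primer P2, 64°C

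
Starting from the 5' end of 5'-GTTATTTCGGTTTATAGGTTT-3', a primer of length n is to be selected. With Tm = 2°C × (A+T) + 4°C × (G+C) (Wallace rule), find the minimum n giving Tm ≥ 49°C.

First 18 bases: GTTATTTCGGTTTATAGG → Tm = 48°C (< 49°C)
First 19 bases: GTTATTTCGGTTTATAGGT → Tm = 50°C (≥ 49°C)
Since every base adds ≥2°C, Tm only increases with n, so the threshold is first crossed at n = 19.

n = 19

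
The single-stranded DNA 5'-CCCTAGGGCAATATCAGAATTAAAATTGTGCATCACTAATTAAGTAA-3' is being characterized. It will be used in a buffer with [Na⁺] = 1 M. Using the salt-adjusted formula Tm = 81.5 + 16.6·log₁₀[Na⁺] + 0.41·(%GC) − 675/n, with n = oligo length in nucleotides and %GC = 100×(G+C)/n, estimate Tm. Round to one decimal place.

Length n = 47. Scanning the sequence gives G=7, C=8, T=13, A=19.
G+C = 15, so %GC = 15/47 × 100 = 31.915%
Salt term: 16.6 × (0) = 0
GC term: 0.41 × 31.915 = 13.085; length term: −675/47 = −14.362
Tm = 81.5 + (0) + 13.085 − 14.362 = 80.223 → 80.2°C

80.2°C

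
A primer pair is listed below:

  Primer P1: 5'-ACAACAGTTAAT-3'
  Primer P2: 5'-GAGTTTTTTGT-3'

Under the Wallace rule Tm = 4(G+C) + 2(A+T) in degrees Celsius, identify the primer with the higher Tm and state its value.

Primer P1: A+T=9, G+C=3 → Tm = 2(9)+4(3) = 30°C
Primer P2: A+T=8, G+C=3 → Tm = 2(8)+4(3) = 28°C
30°C vs 28°C → primer P1 is higher.

Primer P1, 30°C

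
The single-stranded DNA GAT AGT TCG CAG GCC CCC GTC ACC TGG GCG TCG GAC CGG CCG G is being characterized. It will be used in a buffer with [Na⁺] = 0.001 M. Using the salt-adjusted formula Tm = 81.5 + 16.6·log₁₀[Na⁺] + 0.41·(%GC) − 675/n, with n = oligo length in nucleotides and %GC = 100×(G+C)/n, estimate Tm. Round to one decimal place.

Length n = 43. Scanning the sequence gives T=6, C=16, G=16, A=5.
G+C = 32, so %GC = 32/43 × 100 = 74.419%
Salt term: 16.6 × (-3) = -49.8
GC term: 0.41 × 74.419 = 30.512; length term: −675/43 = −15.698
Tm = 81.5 + (-49.8) + 30.512 − 15.698 = 46.514 → 46.5°C

46.5°C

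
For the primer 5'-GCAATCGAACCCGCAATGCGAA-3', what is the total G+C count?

Scanning the sequence gives T=2, C=7, A=8, G=5.
Total G or C: 5 + 7 = 12

12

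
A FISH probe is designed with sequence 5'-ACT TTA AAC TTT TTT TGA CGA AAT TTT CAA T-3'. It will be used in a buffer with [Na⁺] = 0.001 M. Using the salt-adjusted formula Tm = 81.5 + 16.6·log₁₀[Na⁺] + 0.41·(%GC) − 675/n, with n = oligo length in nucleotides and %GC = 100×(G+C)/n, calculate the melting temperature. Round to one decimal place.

Length n = 31. Base counts: C=4, G=2, T=15, A=10
G+C = 6, so %GC = 6/31 × 100 = 19.355%
Salt term: 16.6 × (-3) = -49.8
GC term: 0.41 × 19.355 = 7.936; length term: −675/31 = −21.774
Tm = 81.5 + (-49.8) + 7.936 − 21.774 = 17.862 → 17.9°C

17.9°C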